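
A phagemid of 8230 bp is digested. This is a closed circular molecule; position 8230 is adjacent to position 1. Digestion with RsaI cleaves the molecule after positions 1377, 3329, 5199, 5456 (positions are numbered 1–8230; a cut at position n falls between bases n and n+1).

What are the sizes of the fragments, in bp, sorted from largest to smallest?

4151, 1952, 1870, 257 bp

Circular molecule, 4 cuts → 4 fragments:
  3329 − 1377 = 1952 bp
  5199 − 3329 = 1870 bp
  5456 − 5199 = 257 bp
  wrap: 8230 − 5456 + 1377 = 4151 bp
Sorted largest to smallest: 4151, 1952, 1870, 257 bp.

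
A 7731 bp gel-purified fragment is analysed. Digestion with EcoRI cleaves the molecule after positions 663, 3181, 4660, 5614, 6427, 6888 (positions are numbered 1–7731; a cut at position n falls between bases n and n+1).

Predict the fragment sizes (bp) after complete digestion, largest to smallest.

2518, 1479, 954, 843, 813, 663, 461 bp

Linear molecule, 6 cuts → 7 fragments:
  663 − 0 = 663 bp
  3181 − 663 = 2518 bp
  4660 − 3181 = 1479 bp
  5614 − 4660 = 954 bp
  6427 − 5614 = 813 bp
  6888 − 6427 = 461 bp
  7731 − 6888 = 843 bp
Sorted largest to smallest: 2518, 1479, 954, 843, 813, 663, 461 bp.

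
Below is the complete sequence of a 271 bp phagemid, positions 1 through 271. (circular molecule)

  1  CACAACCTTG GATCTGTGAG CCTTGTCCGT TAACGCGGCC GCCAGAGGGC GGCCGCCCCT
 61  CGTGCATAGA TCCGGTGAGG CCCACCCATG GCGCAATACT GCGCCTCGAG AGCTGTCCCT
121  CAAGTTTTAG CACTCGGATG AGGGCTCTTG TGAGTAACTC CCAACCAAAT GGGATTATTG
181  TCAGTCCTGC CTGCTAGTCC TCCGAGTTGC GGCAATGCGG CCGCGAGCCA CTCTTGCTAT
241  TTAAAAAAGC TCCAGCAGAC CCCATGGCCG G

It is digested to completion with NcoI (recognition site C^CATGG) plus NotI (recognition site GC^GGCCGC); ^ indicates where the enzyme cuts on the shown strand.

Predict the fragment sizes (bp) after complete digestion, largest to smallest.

132, 45, 44, 36, 14 bp

NcoI sites (CCATGG) start at positions 86, 262.
NcoI cuts after the first base of each site, so after positions 86, 262.
NotI sites (GCGGCCGC) start at positions 35, 49, 217.
NotI cuts after base 2 of each site, so after positions 36, 50, 218.
Combined cut positions: 36, 50, 86, 218, 262.
Circular molecule, 5 cuts → 5 fragments:
  37–50 → 14 bp
  51–86 → 36 bp
  87–218 → 132 bp
  219–262 → 44 bp
  263–271 then 1–36 → 9 + 36 = 45 bp
Sorted largest to smallest: 132, 45, 44, 36, 14 bp.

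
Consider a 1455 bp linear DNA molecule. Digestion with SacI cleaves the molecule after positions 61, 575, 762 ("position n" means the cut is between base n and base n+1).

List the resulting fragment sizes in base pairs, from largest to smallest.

Linear molecule, 3 cuts → 4 fragments:
  61 − 0 = 61 bp
  575 − 61 = 514 bp
  762 − 575 = 187 bp
  1455 − 762 = 693 bp
Sorted largest to smallest: 693, 514, 187, 61 bp.

693, 514, 187, 61 bp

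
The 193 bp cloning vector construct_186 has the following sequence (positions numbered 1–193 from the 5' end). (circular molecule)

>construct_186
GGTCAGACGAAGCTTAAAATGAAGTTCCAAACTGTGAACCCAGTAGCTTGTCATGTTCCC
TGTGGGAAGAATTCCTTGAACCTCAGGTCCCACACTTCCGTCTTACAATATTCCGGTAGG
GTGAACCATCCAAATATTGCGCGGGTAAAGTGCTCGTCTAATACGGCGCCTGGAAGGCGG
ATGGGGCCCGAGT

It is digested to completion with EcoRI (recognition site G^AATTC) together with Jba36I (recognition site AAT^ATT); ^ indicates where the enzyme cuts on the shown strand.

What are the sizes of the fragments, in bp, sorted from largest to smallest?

The EcoRI site (GAATTC) starts at position 69.
EcoRI cuts after the first base of each site, so after position 69.
Jba36I sites (AATATT) start at positions 107, 133.
Jba36I cuts after base 3 of each site, so after positions 109, 135.
Combined cut positions: 69, 109, 135.
Circular molecule, 3 cuts → 3 fragments:
  70–109 → 40 bp
  110–135 → 26 bp
  136–193 then 1–69 → 58 + 69 = 127 bp
Sorted largest to smallest: 127, 40, 26 bp.

127, 40, 26 bp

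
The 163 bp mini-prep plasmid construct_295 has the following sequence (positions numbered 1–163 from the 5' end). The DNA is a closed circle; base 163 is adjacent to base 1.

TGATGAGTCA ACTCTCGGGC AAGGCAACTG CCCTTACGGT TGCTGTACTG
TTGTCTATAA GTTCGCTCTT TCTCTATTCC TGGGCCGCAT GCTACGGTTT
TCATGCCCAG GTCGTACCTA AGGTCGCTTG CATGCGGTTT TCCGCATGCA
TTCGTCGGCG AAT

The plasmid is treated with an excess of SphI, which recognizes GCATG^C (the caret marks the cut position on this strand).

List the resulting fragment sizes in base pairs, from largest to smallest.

106, 43, 14 bp

SphI sites (GCATGC) start at positions 87, 130, 144.
SphI cuts after base 5 of each site (before the last base), so after positions 91, 134, 148.
Circular molecule, 3 cuts → 3 fragments:
  92–134 → 43 bp
  135–148 → 14 bp
  149–163 then 1–91 → 15 + 91 = 106 bp
Sorted largest to smallest: 106, 43, 14 bp.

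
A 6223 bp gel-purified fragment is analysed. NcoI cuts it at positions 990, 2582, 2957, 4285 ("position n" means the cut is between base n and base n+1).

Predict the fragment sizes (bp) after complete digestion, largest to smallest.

Linear molecule, 4 cuts → 5 fragments:
  990 − 0 = 990 bp
  2582 − 990 = 1592 bp
  2957 − 2582 = 375 bp
  4285 − 2957 = 1328 bp
  6223 − 4285 = 1938 bp
Sorted largest to smallest: 1938, 1592, 1328, 990, 375 bp.

1938, 1592, 1328, 990, 375 bp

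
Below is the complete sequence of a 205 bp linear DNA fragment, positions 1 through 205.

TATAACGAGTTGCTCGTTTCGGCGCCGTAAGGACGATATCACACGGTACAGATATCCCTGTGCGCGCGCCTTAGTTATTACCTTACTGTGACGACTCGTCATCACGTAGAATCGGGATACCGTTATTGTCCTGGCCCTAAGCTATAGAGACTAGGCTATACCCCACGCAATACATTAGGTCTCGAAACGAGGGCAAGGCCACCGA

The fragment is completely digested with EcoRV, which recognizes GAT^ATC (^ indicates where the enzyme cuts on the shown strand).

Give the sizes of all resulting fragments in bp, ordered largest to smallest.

152, 37, 16 bp

EcoRV sites (GATATC) start at positions 35, 51.
EcoRV cuts after base 3 of each site, so after positions 37, 53.
Linear molecule, 2 cuts → 3 fragments:
  1–37 → 37 bp
  38–53 → 16 bp
  54–205 → 152 bp
Sorted largest to smallest: 152, 37, 16 bp.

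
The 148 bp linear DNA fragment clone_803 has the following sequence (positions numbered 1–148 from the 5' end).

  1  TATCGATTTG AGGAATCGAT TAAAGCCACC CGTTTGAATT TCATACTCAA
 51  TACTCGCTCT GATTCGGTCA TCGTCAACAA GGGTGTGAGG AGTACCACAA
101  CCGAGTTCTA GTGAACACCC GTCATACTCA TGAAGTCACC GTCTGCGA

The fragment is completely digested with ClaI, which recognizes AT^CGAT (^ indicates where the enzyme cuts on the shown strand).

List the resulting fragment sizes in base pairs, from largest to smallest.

132, 13, 3 bp

ClaI sites (ATCGAT) start at positions 2, 15.
ClaI cuts after base 2 of each site, so after positions 3, 16.
Linear molecule, 2 cuts → 3 fragments:
  1–3 → 3 bp
  4–16 → 13 bp
  17–148 → 132 bp
Sorted largest to smallest: 132, 13, 3 bp.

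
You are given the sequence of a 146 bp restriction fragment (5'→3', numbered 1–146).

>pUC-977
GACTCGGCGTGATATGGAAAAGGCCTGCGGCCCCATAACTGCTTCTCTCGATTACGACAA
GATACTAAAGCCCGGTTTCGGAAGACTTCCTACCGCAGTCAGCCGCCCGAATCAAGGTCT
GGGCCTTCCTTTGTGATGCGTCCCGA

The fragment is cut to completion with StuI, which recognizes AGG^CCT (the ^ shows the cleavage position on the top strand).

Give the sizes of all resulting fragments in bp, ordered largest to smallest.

The StuI site (AGGCCT) starts at position 21.
StuI cuts after base 3 of each site, so after position 23.
Linear molecule, 1 cut → 2 fragments:
  1–23 → 23 bp
  24–146 → 123 bp
Sorted largest to smallest: 123, 23 bp.

123, 23 bp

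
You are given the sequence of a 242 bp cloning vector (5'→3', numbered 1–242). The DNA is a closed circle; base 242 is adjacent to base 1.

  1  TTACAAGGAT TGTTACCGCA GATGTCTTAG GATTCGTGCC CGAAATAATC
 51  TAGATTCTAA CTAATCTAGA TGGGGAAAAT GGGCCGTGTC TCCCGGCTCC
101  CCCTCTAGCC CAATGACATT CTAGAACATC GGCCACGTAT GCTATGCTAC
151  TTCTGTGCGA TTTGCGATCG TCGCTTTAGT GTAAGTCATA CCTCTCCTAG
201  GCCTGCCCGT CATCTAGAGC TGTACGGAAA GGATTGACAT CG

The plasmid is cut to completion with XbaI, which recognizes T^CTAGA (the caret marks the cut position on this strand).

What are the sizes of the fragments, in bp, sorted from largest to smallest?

93, 78, 55, 16 bp

XbaI sites (TCTAGA) start at positions 49, 65, 120, 213.
XbaI cuts after the first base of each site, so after positions 49, 65, 120, 213.
Circular molecule, 4 cuts → 4 fragments:
  50–65 → 16 bp
  66–120 → 55 bp
  121–213 → 93 bp
  214–242 then 1–49 → 29 + 49 = 78 bp
Sorted largest to smallest: 93, 78, 55, 16 bp.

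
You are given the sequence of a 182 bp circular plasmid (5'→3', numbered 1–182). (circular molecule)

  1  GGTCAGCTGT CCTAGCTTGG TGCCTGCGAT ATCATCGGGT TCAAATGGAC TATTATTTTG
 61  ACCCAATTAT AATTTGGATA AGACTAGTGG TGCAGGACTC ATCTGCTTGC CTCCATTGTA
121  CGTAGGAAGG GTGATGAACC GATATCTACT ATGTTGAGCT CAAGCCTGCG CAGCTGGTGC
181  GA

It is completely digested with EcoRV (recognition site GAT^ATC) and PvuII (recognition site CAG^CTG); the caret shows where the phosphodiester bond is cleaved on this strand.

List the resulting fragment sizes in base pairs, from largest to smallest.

113, 30, 24, 15 bp

EcoRV sites (GATATC) start at positions 28, 141.
EcoRV cuts after base 3 of each site, so after positions 30, 143.
PvuII sites (CAGCTG) start at positions 4, 171.
PvuII cuts after base 3 of each site, so after positions 6, 173.
Combined cut positions: 6, 30, 143, 173.
Circular molecule, 4 cuts → 4 fragments:
  7–30 → 24 bp
  31–143 → 113 bp
  144–173 → 30 bp
  174–182 then 1–6 → 9 + 6 = 15 bp
Sorted largest to smallest: 113, 30, 24, 15 bp.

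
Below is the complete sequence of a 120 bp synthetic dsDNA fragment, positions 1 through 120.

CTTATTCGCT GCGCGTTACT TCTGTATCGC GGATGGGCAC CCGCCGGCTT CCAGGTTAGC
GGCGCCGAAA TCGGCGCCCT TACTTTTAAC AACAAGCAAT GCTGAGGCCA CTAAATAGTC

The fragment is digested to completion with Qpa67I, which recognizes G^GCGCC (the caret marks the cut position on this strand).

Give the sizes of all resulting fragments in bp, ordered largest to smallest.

61, 47, 12 bp

Qpa67I sites (GGCGCC) start at positions 61, 73.
Qpa67I cuts after the first base of each site, so after positions 61, 73.
Linear molecule, 2 cuts → 3 fragments:
  1–61 → 61 bp
  62–73 → 12 bp
  74–120 → 47 bp
Sorted largest to smallest: 61, 47, 12 bp.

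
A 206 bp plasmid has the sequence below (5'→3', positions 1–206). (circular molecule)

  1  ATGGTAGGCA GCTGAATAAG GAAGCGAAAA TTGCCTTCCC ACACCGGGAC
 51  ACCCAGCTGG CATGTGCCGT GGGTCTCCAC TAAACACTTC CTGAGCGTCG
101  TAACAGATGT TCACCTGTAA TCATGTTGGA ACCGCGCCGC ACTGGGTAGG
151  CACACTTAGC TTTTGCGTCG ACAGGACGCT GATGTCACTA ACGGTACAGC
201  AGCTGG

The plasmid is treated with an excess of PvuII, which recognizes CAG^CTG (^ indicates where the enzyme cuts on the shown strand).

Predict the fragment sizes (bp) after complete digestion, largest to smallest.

PvuII sites (CAGCTG) start at positions 9, 54, 200.
PvuII cuts after base 3 of each site, so after positions 11, 56, 202.
Circular molecule, 3 cuts → 3 fragments:
  12–56 → 45 bp
  57–202 → 146 bp
  203–206 then 1–11 → 4 + 11 = 15 bp
Sorted largest to smallest: 146, 45, 15 bp.

146, 45, 15 bp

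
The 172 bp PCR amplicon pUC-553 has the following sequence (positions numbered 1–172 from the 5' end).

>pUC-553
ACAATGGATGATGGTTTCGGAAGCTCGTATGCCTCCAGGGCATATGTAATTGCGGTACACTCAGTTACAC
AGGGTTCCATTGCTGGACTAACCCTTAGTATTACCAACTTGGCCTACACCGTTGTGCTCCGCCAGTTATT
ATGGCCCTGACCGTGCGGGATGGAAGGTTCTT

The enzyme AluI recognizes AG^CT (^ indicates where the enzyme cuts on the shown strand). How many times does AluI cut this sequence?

1

AGCT occurs starting at position 22.
AluI cuts at 1 site.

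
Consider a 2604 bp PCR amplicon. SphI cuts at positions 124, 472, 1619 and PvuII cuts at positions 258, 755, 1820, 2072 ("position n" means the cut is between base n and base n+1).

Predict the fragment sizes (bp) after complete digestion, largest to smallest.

864, 532, 283, 252, 214, 201, 134, 124 bp

Combined cut positions (sorted): 124, 258, 472, 755, 1619, 1820, 2072.
Linear molecule, 7 cuts → 8 fragments:
  124 − 0 = 124 bp
  258 − 124 = 134 bp
  472 − 258 = 214 bp
  755 − 472 = 283 bp
  1619 − 755 = 864 bp
  1820 − 1619 = 201 bp
  2072 − 1820 = 252 bp
  2604 − 2072 = 532 bp
Sorted largest to smallest: 864, 532, 283, 252, 214, 201, 134, 124 bp.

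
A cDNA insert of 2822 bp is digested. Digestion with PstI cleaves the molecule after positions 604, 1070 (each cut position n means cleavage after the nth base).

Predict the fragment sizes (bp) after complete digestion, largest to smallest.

1752, 604, 466 bp

Linear molecule, 2 cuts → 3 fragments:
  604 − 0 = 604 bp
  1070 − 604 = 466 bp
  2822 − 1070 = 1752 bp
Sorted largest to smallest: 1752, 604, 466 bp.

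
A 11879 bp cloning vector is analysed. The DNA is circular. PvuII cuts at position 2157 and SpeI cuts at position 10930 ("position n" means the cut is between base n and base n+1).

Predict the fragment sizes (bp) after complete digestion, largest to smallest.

8773, 3106 bp

Combined cut positions (sorted): 2157, 10930.
Circular molecule, 2 cuts → 2 fragments:
  10930 − 2157 = 8773 bp
  wrap: 11879 − 10930 + 2157 = 3106 bp
Sorted largest to smallest: 8773, 3106 bp.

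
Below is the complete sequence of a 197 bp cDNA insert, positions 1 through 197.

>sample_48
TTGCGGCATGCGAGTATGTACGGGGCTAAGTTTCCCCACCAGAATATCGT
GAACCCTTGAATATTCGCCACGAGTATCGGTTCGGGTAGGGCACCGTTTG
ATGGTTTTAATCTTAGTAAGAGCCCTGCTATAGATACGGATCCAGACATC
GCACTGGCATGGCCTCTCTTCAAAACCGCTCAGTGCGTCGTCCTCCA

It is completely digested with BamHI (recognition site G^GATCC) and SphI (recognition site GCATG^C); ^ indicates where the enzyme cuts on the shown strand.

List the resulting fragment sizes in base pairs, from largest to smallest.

The BamHI site (GGATCC) starts at position 138.
BamHI cuts after the first base of each site, so after position 138.
The SphI site (GCATGC) starts at position 6.
SphI cuts after base 5 of each site (before the last base), so after position 10.
Combined cut positions: 10, 138.
Linear molecule, 2 cuts → 3 fragments:
  1–10 → 10 bp
  11–138 → 128 bp
  139–197 → 59 bp
Sorted largest to smallest: 128, 59, 10 bp.

128, 59, 10 bp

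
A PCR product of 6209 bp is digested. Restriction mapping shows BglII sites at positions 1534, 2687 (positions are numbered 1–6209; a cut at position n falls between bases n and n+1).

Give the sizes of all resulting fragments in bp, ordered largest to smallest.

Linear molecule, 2 cuts → 3 fragments:
  1534 − 0 = 1534 bp
  2687 − 1534 = 1153 bp
  6209 − 2687 = 3522 bp
Sorted largest to smallest: 3522, 1534, 1153 bp.

3522, 1534, 1153 bp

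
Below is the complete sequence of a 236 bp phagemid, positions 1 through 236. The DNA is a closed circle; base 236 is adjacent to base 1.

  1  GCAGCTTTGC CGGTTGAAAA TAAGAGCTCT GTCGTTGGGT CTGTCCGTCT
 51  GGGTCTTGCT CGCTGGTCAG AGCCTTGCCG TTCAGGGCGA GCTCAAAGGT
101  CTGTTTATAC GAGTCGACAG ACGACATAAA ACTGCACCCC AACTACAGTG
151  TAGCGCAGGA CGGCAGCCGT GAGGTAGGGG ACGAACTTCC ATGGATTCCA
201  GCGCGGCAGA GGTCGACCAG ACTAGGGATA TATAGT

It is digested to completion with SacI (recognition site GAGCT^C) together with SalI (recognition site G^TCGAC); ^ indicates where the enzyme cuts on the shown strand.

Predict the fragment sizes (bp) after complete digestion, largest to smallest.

99, 65, 52, 20 bp

SacI sites (GAGCTC) start at positions 24, 89.
SacI cuts after base 5 of each site (before the last base), so after positions 28, 93.
SalI sites (GTCGAC) start at positions 113, 212.
SalI cuts after the first base of each site, so after positions 113, 212.
Combined cut positions: 28, 93, 113, 212.
Circular molecule, 4 cuts → 4 fragments:
  29–93 → 65 bp
  94–113 → 20 bp
  114–212 → 99 bp
  213–236 then 1–28 → 24 + 28 = 52 bp
Sorted largest to smallest: 99, 65, 52, 20 bp.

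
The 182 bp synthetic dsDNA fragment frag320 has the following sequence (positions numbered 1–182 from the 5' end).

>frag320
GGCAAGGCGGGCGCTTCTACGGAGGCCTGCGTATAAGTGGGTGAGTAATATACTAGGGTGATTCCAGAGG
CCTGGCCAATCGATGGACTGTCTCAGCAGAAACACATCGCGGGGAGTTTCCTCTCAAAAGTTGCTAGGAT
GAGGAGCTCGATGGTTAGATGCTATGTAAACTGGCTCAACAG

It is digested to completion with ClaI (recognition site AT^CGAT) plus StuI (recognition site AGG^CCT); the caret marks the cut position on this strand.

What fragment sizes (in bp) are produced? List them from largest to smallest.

The ClaI site (ATCGAT) starts at position 79.
ClaI cuts after base 2 of each site, so after position 80.
StuI sites (AGGCCT) start at positions 23, 68.
StuI cuts after base 3 of each site, so after positions 25, 70.
Combined cut positions: 25, 70, 80.
Linear molecule, 3 cuts → 4 fragments:
  1–25 → 25 bp
  26–70 → 45 bp
  71–80 → 10 bp
  81–182 → 102 bp
Sorted largest to smallest: 102, 45, 25, 10 bp.

102, 45, 25, 10 bp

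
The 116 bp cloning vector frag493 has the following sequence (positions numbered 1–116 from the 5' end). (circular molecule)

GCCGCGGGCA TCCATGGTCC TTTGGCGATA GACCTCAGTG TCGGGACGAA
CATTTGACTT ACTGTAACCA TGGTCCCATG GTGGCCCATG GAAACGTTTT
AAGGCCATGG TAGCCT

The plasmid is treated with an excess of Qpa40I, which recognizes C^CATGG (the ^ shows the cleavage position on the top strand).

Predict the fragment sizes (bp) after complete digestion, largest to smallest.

Qpa40I sites (CCATGG) start at positions 12, 68, 76, 86, 105.
Qpa40I cuts after the first base of each site, so after positions 12, 68, 76, 86, 105.
Circular molecule, 5 cuts → 5 fragments:
  13–68 → 56 bp
  69–76 → 8 bp
  77–86 → 10 bp
  87–105 → 19 bp
  106–116 then 1–12 → 11 + 12 = 23 bp
Sorted largest to smallest: 56, 23, 19, 10, 8 bp.

56, 23, 19, 10, 8 bp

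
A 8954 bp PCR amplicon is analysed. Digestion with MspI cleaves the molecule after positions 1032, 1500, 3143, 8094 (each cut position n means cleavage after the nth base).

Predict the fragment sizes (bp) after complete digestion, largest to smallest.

Linear molecule, 4 cuts → 5 fragments:
  1032 − 0 = 1032 bp
  1500 − 1032 = 468 bp
  3143 − 1500 = 1643 bp
  8094 − 3143 = 4951 bp
  8954 − 8094 = 860 bp
Sorted largest to smallest: 4951, 1643, 1032, 860, 468 bp.

4951, 1643, 1032, 860, 468 bp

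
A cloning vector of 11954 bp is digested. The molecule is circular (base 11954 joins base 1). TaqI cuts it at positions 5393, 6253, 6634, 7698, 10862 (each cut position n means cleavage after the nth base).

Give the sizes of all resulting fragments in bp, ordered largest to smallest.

6485, 3164, 1064, 860, 381 bp

Circular molecule, 5 cuts → 5 fragments:
  6253 − 5393 = 860 bp
  6634 − 6253 = 381 bp
  7698 − 6634 = 1064 bp
  10862 − 7698 = 3164 bp
  wrap: 11954 − 10862 + 5393 = 6485 bp
Sorted largest to smallest: 6485, 3164, 1064, 860, 381 bp.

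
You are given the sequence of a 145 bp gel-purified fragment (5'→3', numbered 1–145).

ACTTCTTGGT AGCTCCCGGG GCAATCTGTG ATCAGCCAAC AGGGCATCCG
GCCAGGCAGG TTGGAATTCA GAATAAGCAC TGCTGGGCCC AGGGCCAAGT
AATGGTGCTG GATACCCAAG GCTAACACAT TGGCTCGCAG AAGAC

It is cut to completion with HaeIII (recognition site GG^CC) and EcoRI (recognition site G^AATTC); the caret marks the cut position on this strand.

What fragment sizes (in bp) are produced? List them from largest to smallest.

51, 51, 23, 13, 7 bp

HaeIII sites (GGCC) start at positions 50, 86, 93.
HaeIII cuts after base 2 of each site, so after positions 51, 87, 94.
The EcoRI site (GAATTC) starts at position 64.
EcoRI cuts after the first base of each site, so after position 64.
Combined cut positions: 51, 64, 87, 94.
Linear molecule, 4 cuts → 5 fragments:
  1–51 → 51 bp
  52–64 → 13 bp
  65–87 → 23 bp
  88–94 → 7 bp
  95–145 → 51 bp
Sorted largest to smallest: 51, 51, 23, 13, 7 bp.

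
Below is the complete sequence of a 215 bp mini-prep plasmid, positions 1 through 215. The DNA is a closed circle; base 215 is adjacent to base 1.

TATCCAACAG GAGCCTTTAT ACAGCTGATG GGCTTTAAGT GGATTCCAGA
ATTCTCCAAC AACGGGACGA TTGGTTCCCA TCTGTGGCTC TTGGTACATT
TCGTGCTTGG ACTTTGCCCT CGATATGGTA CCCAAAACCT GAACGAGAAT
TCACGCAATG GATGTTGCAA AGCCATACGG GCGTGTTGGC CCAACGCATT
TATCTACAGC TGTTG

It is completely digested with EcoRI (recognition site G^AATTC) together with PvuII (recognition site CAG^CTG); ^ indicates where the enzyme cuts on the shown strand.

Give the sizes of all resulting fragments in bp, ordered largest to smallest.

98, 62, 30, 25 bp

EcoRI sites (GAATTC) start at positions 49, 147.
EcoRI cuts after the first base of each site, so after positions 49, 147.
PvuII sites (CAGCTG) start at positions 22, 207.
PvuII cuts after base 3 of each site, so after positions 24, 209.
Combined cut positions: 24, 49, 147, 209.
Circular molecule, 4 cuts → 4 fragments:
  25–49 → 25 bp
  50–147 → 98 bp
  148–209 → 62 bp
  210–215 then 1–24 → 6 + 24 = 30 bp
Sorted largest to smallest: 98, 62, 30, 25 bp.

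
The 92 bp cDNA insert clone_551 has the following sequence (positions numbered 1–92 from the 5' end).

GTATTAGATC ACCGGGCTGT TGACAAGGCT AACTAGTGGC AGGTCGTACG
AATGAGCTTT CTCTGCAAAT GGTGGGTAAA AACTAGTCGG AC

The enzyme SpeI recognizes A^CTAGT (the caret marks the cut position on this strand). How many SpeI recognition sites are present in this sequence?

2

ACTAGT occurs starting at positions 32, 82.
SpeI cuts at 2 sites.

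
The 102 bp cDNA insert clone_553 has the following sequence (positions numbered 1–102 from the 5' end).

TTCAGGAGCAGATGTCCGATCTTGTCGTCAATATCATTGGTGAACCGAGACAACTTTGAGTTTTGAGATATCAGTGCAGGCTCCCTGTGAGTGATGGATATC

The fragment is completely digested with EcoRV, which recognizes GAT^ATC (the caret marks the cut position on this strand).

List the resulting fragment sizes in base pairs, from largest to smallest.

EcoRV sites (GATATC) start at positions 67, 97.
EcoRV cuts after base 3 of each site, so after positions 69, 99.
Linear molecule, 2 cuts → 3 fragments:
  1–69 → 69 bp
  70–99 → 30 bp
  100–102 → 3 bp
Sorted largest to smallest: 69, 30, 3 bp.

69, 30, 3 bp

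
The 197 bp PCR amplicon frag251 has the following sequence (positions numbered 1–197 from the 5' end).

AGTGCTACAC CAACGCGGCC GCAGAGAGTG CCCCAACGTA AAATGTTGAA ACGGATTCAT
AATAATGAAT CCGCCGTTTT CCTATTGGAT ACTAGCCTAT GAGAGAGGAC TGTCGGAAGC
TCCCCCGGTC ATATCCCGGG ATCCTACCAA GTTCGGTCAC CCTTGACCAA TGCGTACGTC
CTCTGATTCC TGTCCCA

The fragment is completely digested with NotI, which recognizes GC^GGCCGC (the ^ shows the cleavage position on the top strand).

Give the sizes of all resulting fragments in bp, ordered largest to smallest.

181, 16 bp

The NotI site (GCGGCCGC) starts at position 15.
NotI cuts after base 2 of each site, so after position 16.
Linear molecule, 1 cut → 2 fragments:
  1–16 → 16 bp
  17–197 → 181 bp
Sorted largest to smallest: 181, 16 bp.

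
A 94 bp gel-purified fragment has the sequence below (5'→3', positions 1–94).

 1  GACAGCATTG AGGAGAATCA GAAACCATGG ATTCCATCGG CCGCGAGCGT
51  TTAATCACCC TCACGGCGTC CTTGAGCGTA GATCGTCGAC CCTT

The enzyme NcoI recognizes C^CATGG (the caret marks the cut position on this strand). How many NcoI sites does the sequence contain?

CCATGG occurs starting at position 25.
NcoI cuts at 1 site.

1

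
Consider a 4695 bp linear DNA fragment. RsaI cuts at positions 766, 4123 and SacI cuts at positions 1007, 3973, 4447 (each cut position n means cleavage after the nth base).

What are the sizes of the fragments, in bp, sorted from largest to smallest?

2966, 766, 324, 248, 241, 150 bp

Combined cut positions (sorted): 766, 1007, 3973, 4123, 4447.
Linear molecule, 5 cuts → 6 fragments:
  766 − 0 = 766 bp
  1007 − 766 = 241 bp
  3973 − 1007 = 2966 bp
  4123 − 3973 = 150 bp
  4447 − 4123 = 324 bp
  4695 − 4447 = 248 bp
Sorted largest to smallest: 2966, 766, 324, 248, 241, 150 bp.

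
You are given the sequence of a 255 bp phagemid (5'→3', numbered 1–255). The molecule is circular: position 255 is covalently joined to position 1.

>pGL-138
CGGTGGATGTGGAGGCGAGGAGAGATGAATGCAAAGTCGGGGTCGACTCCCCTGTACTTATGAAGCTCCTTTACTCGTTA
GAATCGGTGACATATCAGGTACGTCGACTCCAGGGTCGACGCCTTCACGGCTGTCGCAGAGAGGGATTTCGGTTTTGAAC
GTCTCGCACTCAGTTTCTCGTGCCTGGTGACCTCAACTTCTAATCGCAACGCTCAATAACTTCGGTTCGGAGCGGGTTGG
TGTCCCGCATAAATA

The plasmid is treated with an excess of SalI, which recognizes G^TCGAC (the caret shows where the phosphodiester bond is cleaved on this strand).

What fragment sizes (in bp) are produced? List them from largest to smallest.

182, 61, 12 bp

SalI sites (GTCGAC) start at positions 42, 103, 115.
SalI cuts after the first base of each site, so after positions 42, 103, 115.
Circular molecule, 3 cuts → 3 fragments:
  43–103 → 61 bp
  104–115 → 12 bp
  116–255 then 1–42 → 140 + 42 = 182 bp
Sorted largest to smallest: 182, 61, 12 bp.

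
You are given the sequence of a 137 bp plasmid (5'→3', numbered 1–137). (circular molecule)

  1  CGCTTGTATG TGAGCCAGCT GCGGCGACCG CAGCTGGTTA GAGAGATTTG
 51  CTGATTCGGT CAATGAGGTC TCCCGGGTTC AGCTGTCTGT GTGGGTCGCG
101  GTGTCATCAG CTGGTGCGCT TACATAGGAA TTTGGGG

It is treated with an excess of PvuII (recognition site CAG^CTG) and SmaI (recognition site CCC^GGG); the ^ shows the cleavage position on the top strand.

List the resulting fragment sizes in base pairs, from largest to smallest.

PvuII sites (CAGCTG) start at positions 16, 31, 80, 108.
PvuII cuts after base 3 of each site, so after positions 18, 33, 82, 110.
The SmaI site (CCCGGG) starts at position 72.
SmaI cuts after base 3 of each site, so after position 74.
Combined cut positions: 18, 33, 74, 82, 110.
Circular molecule, 5 cuts → 5 fragments:
  19–33 → 15 bp
  34–74 → 41 bp
  75–82 → 8 bp
  83–110 → 28 bp
  111–137 then 1–18 → 27 + 18 = 45 bp
Sorted largest to smallest: 45, 41, 28, 15, 8 bp.

45, 41, 28, 15, 8 bp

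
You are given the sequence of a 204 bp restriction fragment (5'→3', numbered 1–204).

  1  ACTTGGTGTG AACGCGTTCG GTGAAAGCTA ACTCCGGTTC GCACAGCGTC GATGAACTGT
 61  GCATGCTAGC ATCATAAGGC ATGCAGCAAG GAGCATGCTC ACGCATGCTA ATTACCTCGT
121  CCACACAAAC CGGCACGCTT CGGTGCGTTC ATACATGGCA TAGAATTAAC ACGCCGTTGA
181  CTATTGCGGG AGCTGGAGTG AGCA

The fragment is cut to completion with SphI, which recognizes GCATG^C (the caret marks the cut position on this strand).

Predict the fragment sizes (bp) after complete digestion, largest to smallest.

97, 65, 18, 14, 10 bp

SphI sites (GCATGC) start at positions 61, 79, 93, 103.
SphI cuts after base 5 of each site (before the last base), so after positions 65, 83, 97, 107.
Linear molecule, 4 cuts → 5 fragments:
  1–65 → 65 bp
  66–83 → 18 bp
  84–97 → 14 bp
  98–107 → 10 bp
  108–204 → 97 bp
Sorted largest to smallest: 97, 65, 18, 14, 10 bp.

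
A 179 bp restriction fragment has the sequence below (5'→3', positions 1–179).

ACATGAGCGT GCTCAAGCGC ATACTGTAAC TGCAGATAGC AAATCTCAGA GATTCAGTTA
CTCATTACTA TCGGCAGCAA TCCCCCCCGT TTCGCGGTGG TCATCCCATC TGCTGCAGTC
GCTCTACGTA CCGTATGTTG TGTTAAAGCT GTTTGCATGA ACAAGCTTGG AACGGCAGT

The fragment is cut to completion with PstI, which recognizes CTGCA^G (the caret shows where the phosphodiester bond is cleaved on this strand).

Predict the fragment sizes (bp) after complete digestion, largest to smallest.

83, 62, 34 bp

PstI sites (CTGCAG) start at positions 30, 113.
PstI cuts after base 5 of each site (before the last base), so after positions 34, 117.
Linear molecule, 2 cuts → 3 fragments:
  1–34 → 34 bp
  35–117 → 83 bp
  118–179 → 62 bp
Sorted largest to smallest: 83, 62, 34 bp.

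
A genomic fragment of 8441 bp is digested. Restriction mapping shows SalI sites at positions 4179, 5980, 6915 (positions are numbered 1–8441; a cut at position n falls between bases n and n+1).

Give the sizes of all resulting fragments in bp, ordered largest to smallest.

Linear molecule, 3 cuts → 4 fragments:
  4179 − 0 = 4179 bp
  5980 − 4179 = 1801 bp
  6915 − 5980 = 935 bp
  8441 − 6915 = 1526 bp
Sorted largest to smallest: 4179, 1801, 1526, 935 bp.

4179, 1801, 1526, 935 bp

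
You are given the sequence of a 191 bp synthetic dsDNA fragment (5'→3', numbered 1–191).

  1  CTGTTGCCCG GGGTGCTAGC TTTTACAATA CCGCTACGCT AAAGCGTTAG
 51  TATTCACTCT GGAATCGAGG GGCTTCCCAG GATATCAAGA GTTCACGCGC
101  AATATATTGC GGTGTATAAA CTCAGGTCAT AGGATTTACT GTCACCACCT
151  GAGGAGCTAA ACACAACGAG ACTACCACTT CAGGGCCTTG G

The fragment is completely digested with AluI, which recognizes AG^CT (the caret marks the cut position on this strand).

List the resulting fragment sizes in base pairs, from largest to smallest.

AluI sites (AGCT) start at positions 18, 155.
AluI cuts after base 2 of each site, so after positions 19, 156.
Linear molecule, 2 cuts → 3 fragments:
  1–19 → 19 bp
  20–156 → 137 bp
  157–191 → 35 bp
Sorted largest to smallest: 137, 35, 19 bp.

137, 35, 19 bp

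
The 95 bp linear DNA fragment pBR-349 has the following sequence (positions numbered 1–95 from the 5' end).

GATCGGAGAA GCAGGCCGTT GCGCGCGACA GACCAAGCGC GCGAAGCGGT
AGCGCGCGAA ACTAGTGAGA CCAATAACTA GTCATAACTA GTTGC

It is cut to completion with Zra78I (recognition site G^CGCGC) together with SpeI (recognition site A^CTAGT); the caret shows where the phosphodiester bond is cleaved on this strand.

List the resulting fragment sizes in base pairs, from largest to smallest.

21, 16, 16, 15, 10, 9, 8 bp

Zra78I sites (GCGCGC) start at positions 21, 37, 52.
Zra78I cuts after the first base of each site, so after positions 21, 37, 52.
SpeI sites (ACTAGT) start at positions 61, 77, 87.
SpeI cuts after the first base of each site, so after positions 61, 77, 87.
Combined cut positions: 21, 37, 52, 61, 77, 87.
Linear molecule, 6 cuts → 7 fragments:
  1–21 → 21 bp
  22–37 → 16 bp
  38–52 → 15 bp
  53–61 → 9 bp
  62–77 → 16 bp
  78–87 → 10 bp
  88–95 → 8 bp
Sorted largest to smallest: 21, 16, 16, 15, 10, 9, 8 bp.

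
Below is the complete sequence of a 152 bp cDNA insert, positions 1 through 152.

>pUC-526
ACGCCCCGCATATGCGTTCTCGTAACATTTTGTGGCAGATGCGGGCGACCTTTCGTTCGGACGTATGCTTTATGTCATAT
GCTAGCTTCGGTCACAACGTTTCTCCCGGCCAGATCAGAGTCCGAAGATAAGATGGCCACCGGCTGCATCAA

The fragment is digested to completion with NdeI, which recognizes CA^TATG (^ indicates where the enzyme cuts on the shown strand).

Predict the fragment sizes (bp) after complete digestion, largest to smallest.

75, 67, 10 bp

NdeI sites (CATATG) start at positions 9, 76.
NdeI cuts after base 2 of each site, so after positions 10, 77.
Linear molecule, 2 cuts → 3 fragments:
  1–10 → 10 bp
  11–77 → 67 bp
  78–152 → 75 bp
Sorted largest to smallest: 75, 67, 10 bp.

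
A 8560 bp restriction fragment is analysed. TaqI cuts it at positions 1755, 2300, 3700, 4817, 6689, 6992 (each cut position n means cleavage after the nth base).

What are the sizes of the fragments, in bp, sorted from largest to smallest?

1872, 1755, 1568, 1400, 1117, 545, 303 bp

Linear molecule, 6 cuts → 7 fragments:
  1755 − 0 = 1755 bp
  2300 − 1755 = 545 bp
  3700 − 2300 = 1400 bp
  4817 − 3700 = 1117 bp
  6689 − 4817 = 1872 bp
  6992 − 6689 = 303 bp
  8560 − 6992 = 1568 bp
Sorted largest to smallest: 1872, 1755, 1568, 1400, 1117, 545, 303 bp.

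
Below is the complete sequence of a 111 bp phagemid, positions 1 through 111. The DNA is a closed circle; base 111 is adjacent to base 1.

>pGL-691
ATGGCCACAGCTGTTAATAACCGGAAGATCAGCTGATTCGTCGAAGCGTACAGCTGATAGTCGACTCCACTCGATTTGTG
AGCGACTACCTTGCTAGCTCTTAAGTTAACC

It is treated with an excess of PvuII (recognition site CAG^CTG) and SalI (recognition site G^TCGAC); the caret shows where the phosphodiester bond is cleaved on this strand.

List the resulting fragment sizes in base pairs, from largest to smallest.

PvuII sites (CAGCTG) start at positions 8, 30, 51.
PvuII cuts after base 3 of each site, so after positions 10, 32, 53.
The SalI site (GTCGAC) starts at position 60.
SalI cuts after the first base of each site, so after position 60.
Combined cut positions: 10, 32, 53, 60.
Circular molecule, 4 cuts → 4 fragments:
  11–32 → 22 bp
  33–53 → 21 bp
  54–60 → 7 bp
  61–111 then 1–10 → 51 + 10 = 61 bp
Sorted largest to smallest: 61, 22, 21, 7 bp.

61, 22, 21, 7 bp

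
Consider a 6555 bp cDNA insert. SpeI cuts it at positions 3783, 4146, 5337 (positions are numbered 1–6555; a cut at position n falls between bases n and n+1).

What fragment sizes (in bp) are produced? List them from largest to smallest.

Linear molecule, 3 cuts → 4 fragments:
  3783 − 0 = 3783 bp
  4146 − 3783 = 363 bp
  5337 − 4146 = 1191 bp
  6555 − 5337 = 1218 bp
Sorted largest to smallest: 3783, 1218, 1191, 363 bp.

3783, 1218, 1191, 363 bp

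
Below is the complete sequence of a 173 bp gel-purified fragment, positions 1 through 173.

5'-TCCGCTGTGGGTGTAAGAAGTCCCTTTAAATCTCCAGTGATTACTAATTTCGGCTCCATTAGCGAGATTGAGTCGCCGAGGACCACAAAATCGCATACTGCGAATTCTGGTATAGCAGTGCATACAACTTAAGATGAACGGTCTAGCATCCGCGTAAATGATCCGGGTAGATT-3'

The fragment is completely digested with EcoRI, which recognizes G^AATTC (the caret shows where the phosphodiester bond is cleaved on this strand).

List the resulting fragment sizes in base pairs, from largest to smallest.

102, 71 bp

The EcoRI site (GAATTC) starts at position 102.
EcoRI cuts after the first base of each site, so after position 102.
Linear molecule, 1 cut → 2 fragments:
  1–102 → 102 bp
  103–173 → 71 bp
Sorted largest to smallest: 102, 71 bp.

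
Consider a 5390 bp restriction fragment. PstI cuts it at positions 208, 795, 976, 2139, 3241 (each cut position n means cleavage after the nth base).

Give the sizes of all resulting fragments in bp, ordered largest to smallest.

2149, 1163, 1102, 587, 208, 181 bp

Linear molecule, 5 cuts → 6 fragments:
  208 − 0 = 208 bp
  795 − 208 = 587 bp
  976 − 795 = 181 bp
  2139 − 976 = 1163 bp
  3241 − 2139 = 1102 bp
  5390 − 3241 = 2149 bp
Sorted largest to smallest: 2149, 1163, 1102, 587, 208, 181 bp.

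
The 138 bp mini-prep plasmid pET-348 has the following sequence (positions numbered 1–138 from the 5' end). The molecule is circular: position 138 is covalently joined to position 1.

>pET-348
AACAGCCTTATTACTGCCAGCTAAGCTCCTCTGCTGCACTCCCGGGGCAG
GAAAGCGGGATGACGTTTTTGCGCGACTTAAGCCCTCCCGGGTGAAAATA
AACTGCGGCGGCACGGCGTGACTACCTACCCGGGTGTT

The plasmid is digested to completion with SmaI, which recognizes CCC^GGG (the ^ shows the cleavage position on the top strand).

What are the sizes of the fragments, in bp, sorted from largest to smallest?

50, 46, 42 bp

SmaI sites (CCCGGG) start at positions 41, 87, 129.
SmaI cuts after base 3 of each site, so after positions 43, 89, 131.
Circular molecule, 3 cuts → 3 fragments:
  44–89 → 46 bp
  90–131 → 42 bp
  132–138 then 1–43 → 7 + 43 = 50 bp
Sorted largest to smallest: 50, 46, 42 bp.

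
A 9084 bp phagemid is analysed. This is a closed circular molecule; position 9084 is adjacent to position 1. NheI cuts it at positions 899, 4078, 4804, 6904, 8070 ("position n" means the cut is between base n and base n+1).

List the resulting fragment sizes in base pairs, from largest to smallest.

Circular molecule, 5 cuts → 5 fragments:
  4078 − 899 = 3179 bp
  4804 − 4078 = 726 bp
  6904 − 4804 = 2100 bp
  8070 − 6904 = 1166 bp
  wrap: 9084 − 8070 + 899 = 1913 bp
Sorted largest to smallest: 3179, 2100, 1913, 1166, 726 bp.

3179, 2100, 1913, 1166, 726 bp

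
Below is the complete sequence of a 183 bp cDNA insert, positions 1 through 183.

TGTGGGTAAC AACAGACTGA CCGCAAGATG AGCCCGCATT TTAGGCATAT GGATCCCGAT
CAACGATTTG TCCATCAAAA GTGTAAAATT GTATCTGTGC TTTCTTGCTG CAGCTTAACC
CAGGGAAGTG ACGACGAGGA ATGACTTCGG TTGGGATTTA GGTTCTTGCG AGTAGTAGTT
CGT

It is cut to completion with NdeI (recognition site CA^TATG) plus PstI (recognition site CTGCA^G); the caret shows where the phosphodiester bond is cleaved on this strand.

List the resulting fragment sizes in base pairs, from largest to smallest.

The NdeI site (CATATG) starts at position 46.
NdeI cuts after base 2 of each site, so after position 47.
The PstI site (CTGCAG) starts at position 108.
PstI cuts after base 5 of each site (before the last base), so after position 112.
Combined cut positions: 47, 112.
Linear molecule, 2 cuts → 3 fragments:
  1–47 → 47 bp
  48–112 → 65 bp
  113–183 → 71 bp
Sorted largest to smallest: 71, 65, 47 bp.

71, 65, 47 bp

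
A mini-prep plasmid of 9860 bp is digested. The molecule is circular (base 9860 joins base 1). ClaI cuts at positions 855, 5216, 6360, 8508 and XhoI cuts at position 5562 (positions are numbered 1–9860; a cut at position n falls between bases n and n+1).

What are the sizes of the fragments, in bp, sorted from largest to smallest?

4361, 2207, 2148, 798, 346 bp

Combined cut positions (sorted): 855, 5216, 5562, 6360, 8508.
Circular molecule, 5 cuts → 5 fragments:
  5216 − 855 = 4361 bp
  5562 − 5216 = 346 bp
  6360 − 5562 = 798 bp
  8508 − 6360 = 2148 bp
  wrap: 9860 − 8508 + 855 = 2207 bp
Sorted largest to smallest: 4361, 2207, 2148, 798, 346 bp.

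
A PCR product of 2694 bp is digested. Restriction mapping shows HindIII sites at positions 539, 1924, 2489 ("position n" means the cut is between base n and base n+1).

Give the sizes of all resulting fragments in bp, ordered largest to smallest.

1385, 565, 539, 205 bp

Linear molecule, 3 cuts → 4 fragments:
  539 − 0 = 539 bp
  1924 − 539 = 1385 bp
  2489 − 1924 = 565 bp
  2694 − 2489 = 205 bp
Sorted largest to smallest: 1385, 565, 539, 205 bp.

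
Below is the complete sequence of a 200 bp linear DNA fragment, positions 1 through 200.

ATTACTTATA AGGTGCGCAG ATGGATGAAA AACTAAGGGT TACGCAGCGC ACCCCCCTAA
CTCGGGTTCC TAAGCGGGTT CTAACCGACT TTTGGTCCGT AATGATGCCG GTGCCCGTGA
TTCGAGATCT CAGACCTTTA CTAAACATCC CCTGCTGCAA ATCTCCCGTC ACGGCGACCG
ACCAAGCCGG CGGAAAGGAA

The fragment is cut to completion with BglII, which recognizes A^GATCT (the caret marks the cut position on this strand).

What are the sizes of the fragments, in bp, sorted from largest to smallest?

The BglII site (AGATCT) starts at position 125.
BglII cuts after the first base of each site, so after position 125.
Linear molecule, 1 cut → 2 fragments:
  1–125 → 125 bp
  126–200 → 75 bp
Sorted largest to smallest: 125, 75 bp.

125, 75 bp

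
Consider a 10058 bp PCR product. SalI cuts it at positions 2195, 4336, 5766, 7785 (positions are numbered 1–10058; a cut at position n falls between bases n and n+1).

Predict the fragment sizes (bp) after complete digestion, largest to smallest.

2273, 2195, 2141, 2019, 1430 bp

Linear molecule, 4 cuts → 5 fragments:
  2195 − 0 = 2195 bp
  4336 − 2195 = 2141 bp
  5766 − 4336 = 1430 bp
  7785 − 5766 = 2019 bp
  10058 − 7785 = 2273 bp
Sorted largest to smallest: 2273, 2195, 2141, 2019, 1430 bp.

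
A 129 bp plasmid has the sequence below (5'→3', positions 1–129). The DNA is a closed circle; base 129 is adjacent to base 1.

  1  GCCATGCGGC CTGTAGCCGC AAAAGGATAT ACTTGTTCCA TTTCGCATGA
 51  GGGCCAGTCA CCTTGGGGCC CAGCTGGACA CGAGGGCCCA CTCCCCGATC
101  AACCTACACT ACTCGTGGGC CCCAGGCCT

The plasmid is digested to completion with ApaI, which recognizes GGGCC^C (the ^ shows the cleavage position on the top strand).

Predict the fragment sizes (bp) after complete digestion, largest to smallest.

78, 33, 18 bp

ApaI sites (GGGCCC) start at positions 66, 84, 117.
ApaI cuts after base 5 of each site (before the last base), so after positions 70, 88, 121.
Circular molecule, 3 cuts → 3 fragments:
  71–88 → 18 bp
  89–121 → 33 bp
  122–129 then 1–70 → 8 + 70 = 78 bp
Sorted largest to smallest: 78, 33, 18 bp.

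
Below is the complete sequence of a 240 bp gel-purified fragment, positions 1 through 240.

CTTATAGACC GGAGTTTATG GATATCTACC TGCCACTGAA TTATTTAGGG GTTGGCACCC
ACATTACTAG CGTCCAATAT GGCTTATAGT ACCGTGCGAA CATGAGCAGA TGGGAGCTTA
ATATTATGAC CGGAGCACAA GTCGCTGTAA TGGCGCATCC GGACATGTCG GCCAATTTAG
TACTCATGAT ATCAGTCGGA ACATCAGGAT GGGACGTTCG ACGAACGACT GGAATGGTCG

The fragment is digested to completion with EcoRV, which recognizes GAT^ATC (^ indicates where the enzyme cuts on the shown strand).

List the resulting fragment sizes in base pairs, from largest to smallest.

EcoRV sites (GATATC) start at positions 21, 188.
EcoRV cuts after base 3 of each site, so after positions 23, 190.
Linear molecule, 2 cuts → 3 fragments:
  1–23 → 23 bp
  24–190 → 167 bp
  191–240 → 50 bp
Sorted largest to smallest: 167, 50, 23 bp.

167, 50, 23 bp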